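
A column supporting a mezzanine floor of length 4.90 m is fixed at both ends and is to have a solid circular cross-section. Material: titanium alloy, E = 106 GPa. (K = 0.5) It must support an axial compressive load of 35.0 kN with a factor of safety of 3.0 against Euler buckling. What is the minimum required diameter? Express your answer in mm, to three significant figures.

Required P_cr = n·P = 3.0 × 35.0 = 105.0 kN
L_e = K·L = 0.5 × 4.90 = 2.450 m
Required I = P_cr·L_e²/(π²E) = 1.050×10^5 × 2.450² / (π² × 1.06×10^11) = 6.024×10^-7 m⁴
I_req = 6.024×10^5 mm⁴
Solid circle: I = πd⁴/64  ⇒  d = (64I/π)^(1/4) = (64×6.024×10^5/π)^(1/4) = 59.2 mm

d ≈ 59.2 mm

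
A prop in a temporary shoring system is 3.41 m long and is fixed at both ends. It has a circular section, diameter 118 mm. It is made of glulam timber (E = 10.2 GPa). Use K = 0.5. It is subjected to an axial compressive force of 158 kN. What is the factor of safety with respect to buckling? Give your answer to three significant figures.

I = πd⁴/64 = π×118⁴/64 = 9.517×10^6 mm⁴
I = 9.517×10^6 mm⁴ = 9.517×10^-6 m⁴
Effective length L_e = K·L = 0.5 × 3.41 = 1.705 m
P_cr = π²EI / L_e² = π² × 10.2×10⁹ × 9.517×10^-6 / 1.705² = 3.296×10^5 N
Factor of safety n = P_cr / P = 329.57 / 158 = 2.09

n ≈ 2.09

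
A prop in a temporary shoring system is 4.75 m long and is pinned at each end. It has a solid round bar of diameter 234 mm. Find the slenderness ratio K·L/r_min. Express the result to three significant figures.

I = πd⁴/64 = π×234⁴/64 = 1.472×10^8 mm⁴
A = 4.301×10^4 mm²;  r_min = √(I/A) = √(1.472×10^8/4.301×10^4) = 58.50 mm
L_e = K·L = 1 × 4.75 m = 4.750 m = 4750.0 mm
λ = L_e / r_min = 4750.0 / 58.50 = 81.2

λ ≈ 81.2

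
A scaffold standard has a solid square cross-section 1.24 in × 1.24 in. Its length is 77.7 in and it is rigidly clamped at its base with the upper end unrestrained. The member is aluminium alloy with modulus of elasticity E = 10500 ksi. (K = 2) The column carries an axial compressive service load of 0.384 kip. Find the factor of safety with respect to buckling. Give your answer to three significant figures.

I = a⁴/12 = 1.24⁴/12 = 0.1970 in⁴
Effective length L_e = K·L = 2 × 77.7 = 155.4 in
P_cr = π²EI / L_e² = π² × 10500×10³ × 0.1970 / 155.4² = 845.5 lb
Factor of safety n = P_cr / P = 0.84546 / 0.384 = 2.20

n ≈ 2.20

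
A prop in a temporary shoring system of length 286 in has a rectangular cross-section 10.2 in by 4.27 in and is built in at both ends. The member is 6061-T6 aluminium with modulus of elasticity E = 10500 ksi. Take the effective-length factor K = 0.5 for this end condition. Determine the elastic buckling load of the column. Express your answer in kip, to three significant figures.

P_cr ≈ 335 kip

Buckling occurs about the weak axis: I_min = h·b³/12 with b = 4.27 in (the shorter side).
I_min = 10.2×4.27³/12 = 66.18 in⁴
Effective length L_e = K·L = 0.5 × 286 = 143.0 in
P_cr = π²EI / L_e² = π² × 10500×10³ × 66.18 / 143.0² = 3.354×10^5 lb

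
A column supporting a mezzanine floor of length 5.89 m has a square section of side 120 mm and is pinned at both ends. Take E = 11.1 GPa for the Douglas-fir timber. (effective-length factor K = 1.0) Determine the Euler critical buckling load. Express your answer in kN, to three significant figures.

I = a⁴/12 = 120⁴/12 = 1.728×10^7 mm⁴
I = 1.728×10^7 mm⁴ = 1.728×10^-5 m⁴
Effective length L_e = K·L = 1 × 5.89 = 5.890 m
P_cr = π²EI / L_e² = π² × 11.1×10⁹ × 1.728×10^-5 / 5.890² = 5.457×10^4 N

P_cr ≈ 54.6 kN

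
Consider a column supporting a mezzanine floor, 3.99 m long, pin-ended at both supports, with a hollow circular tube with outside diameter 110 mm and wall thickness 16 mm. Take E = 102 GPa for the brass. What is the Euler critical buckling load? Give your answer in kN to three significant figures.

Inner diameter d_i = 110 − 2×16 = 78.00 mm
I = π(d_o⁴ − d_i⁴)/64 = π(110⁴ − 78.00⁴)/64 = 5.370×10^6 mm⁴
I = 5.370×10^6 mm⁴ = 5.370×10^-6 m⁴
Effective length L_e = K·L = 1 × 3.99 = 3.990 m
P_cr = π²EI / L_e² = π² × 102×10⁹ × 5.370×10^-6 / 3.990² = 3.396×10^5 N

P_cr ≈ 340 kN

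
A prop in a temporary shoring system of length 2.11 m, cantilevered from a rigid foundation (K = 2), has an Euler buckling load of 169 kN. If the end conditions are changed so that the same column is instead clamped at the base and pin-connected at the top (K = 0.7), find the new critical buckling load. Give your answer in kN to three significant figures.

P_cr ∝ 1/K², so P_cr,new = P_cr,old × (K_old/K_new)² = 169 × (2/0.7)²
= 169 × 8.163 = 1380 kN

P_cr ≈ 1380 kN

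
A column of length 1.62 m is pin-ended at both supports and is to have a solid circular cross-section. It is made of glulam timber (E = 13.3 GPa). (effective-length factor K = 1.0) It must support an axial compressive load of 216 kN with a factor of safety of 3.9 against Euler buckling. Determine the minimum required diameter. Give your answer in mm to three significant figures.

d ≈ 136 mm

Required P_cr = n·P = 3.9 × 216 = 842.4 kN
L_e = K·L = 1 × 1.62 = 1.620 m
Required I = P_cr·L_e²/(π²E) = 8.424×10^5 × 1.620² / (π² × 1.33×10^10) = 1.684×10^-5 m⁴
I_req = 1.684×10^7 mm⁴
Solid circle: I = πd⁴/64  ⇒  d = (64I/π)^(1/4) = (64×1.684×10^7/π)^(1/4) = 136 mm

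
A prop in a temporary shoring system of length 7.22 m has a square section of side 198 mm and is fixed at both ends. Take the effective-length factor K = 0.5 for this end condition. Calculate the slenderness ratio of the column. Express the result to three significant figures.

λ ≈ 63.2

I = a⁴/12 = 198⁴/12 = 1.281×10^8 mm⁴
A = 3.920×10^4 mm²;  r_min = √(I/A) = √(1.281×10^8/3.920×10^4) = 57.16 mm
L_e = K·L = 0.5 × 7.22 m = 3.610 m = 3610.0 mm
λ = L_e / r_min = 3610.0 / 57.16 = 63.2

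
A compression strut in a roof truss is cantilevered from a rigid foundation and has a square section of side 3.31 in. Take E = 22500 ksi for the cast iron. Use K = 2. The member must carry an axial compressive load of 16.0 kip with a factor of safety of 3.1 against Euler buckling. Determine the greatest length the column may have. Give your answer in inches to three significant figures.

I = a⁴/12 = 3.31⁴/12 = 10.00 in⁴
Required critical load P_cr = n·P = 3.1 × 16.0 = 49.60 kip = 4.960×10^4 lb
From P_cr = π²EI/(K·L)²:  L = (1/K)·√(π²EI/P_cr) = (1/2)·√(π²×2.25×10^7×10.00/4.960×10^4)
L = 106 in

L_max ≈ 106 in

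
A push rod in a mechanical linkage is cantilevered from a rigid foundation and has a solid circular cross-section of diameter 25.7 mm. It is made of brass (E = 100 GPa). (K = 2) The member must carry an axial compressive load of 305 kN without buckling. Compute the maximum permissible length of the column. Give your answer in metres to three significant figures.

I = πd⁴/64 = π×25.7⁴/64 = 2.141×10^4 mm⁴
I = 2.141×10^-8 m⁴
At the buckling limit P_cr = P = 3.050×10^5 N
From P_cr = π²EI/(K·L)²:  L = (1/K)·√(π²EI/P_cr) = (1/2)·√(π²×1.00×10^11×2.141×10^-8/3.050×10^5)
L = 0.132 m

L_max ≈ 0.132 m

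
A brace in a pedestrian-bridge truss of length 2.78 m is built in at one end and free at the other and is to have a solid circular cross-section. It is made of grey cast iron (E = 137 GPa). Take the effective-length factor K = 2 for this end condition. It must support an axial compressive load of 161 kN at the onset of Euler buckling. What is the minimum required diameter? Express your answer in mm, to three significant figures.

L_e = K·L = 2 × 2.78 = 5.560 m
Required I = P_cr·L_e²/(π²E) = 1.610×10^5 × 5.560² / (π² × 1.37×10^11) = 3.681×10^-6 m⁴
I_req = 3.681×10^6 mm⁴
Solid circle: I = πd⁴/64  ⇒  d = (64I/π)^(1/4) = (64×3.681×10^6/π)^(1/4) = 93.1 mm

d ≈ 93.1 mm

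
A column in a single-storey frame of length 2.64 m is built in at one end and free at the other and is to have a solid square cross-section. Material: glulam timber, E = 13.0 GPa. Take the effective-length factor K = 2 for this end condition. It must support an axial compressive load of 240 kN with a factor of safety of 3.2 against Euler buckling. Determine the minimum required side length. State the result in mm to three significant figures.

Required P_cr = n·P = 3.2 × 240 = 768.0 kN
L_e = K·L = 2 × 2.64 = 5.280 m
Required I = P_cr·L_e²/(π²E) = 7.680×10^5 × 5.280² / (π² × 1.30×10^10) = 1.669×10^-4 m⁴
I_req = 1.669×10^8 mm⁴
Solid square: I = a⁴/12  ⇒  a = (12I)^(1/4) = (12×1.669×10^8)^(1/4) = 212 mm

a ≈ 212 mm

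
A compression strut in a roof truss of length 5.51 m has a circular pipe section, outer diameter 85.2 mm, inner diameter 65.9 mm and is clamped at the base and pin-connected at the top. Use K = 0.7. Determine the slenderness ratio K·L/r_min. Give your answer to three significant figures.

d_o = 85.2 mm, d_i = 65.9 mm
I = π(d_o⁴ − d_i⁴)/64 = π(85.2⁴ − 65.90⁴)/64 = 1.661×10^6 mm⁴
A = 2.290×10^3 mm²;  r_min = √(I/A) = √(1.661×10^6/2.290×10^3) = 26.93 mm
L_e = K·L = 0.7 × 5.51 m = 3.857 m = 3857.0 mm
λ = L_e / r_min = 3857.0 / 26.93 = 143

λ ≈ 143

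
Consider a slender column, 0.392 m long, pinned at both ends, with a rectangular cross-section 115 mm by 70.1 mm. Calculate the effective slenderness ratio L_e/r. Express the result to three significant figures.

λ ≈ 19.4

For a rectangle r_min = b/√12 = 70.1/√12 = 20.24 mm
L_e = K·L = 1 × 0.392 m = 0.3920 m = 392.00 mm
λ = L_e / r_min = 392.00 / 20.24 = 19.4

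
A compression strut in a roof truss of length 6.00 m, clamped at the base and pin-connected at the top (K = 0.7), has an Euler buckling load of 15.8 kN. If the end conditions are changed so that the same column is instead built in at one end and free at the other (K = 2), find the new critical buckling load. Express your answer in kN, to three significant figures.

P_cr ≈ 1.94 kN

P_cr ∝ 1/K², so P_cr,new = P_cr,old × (K_old/K_new)² = 15.8 × (0.7/2)²
= 15.8 × 0.1225 = 1.94 kN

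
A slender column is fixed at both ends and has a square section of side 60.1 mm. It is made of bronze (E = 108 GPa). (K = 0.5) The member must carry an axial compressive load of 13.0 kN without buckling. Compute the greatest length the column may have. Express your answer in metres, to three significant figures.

I = a⁴/12 = 60.1⁴/12 = 1.087×10^6 mm⁴
I = 1.087×10^-6 m⁴
At the buckling limit P_cr = P = 1.300×10^4 N
From P_cr = π²EI/(K·L)²:  L = (1/K)·√(π²EI/P_cr) = (1/0.5)·√(π²×1.08×10^11×1.087×10^-6/1.300×10^4)
L = 18.9 m

L_max ≈ 18.9 m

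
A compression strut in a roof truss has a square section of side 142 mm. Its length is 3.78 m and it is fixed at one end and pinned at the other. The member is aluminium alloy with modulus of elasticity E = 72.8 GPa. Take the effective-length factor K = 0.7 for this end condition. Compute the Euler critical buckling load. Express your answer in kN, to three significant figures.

I = a⁴/12 = 142⁴/12 = 3.388×10^7 mm⁴
I = 3.388×10^7 mm⁴ = 3.388×10^-5 m⁴
Effective length L_e = K·L = 0.7 × 3.78 = 2.646 m
P_cr = π²EI / L_e² = π² × 72.8×10⁹ × 3.388×10^-5 / 2.646² = 3.477×10^6 N

P_cr ≈ 3480 kN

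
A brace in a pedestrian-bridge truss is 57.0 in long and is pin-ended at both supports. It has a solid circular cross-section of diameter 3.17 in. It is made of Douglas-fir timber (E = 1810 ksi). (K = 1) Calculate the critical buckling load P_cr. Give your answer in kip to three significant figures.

P_cr ≈ 27.3 kip

I = πd⁴/64 = π×3.17⁴/64 = 4.957 in⁴
Effective length L_e = K·L = 1 × 57.0 = 57.00 in
P_cr = π²EI / L_e² = π² × 1810×10³ × 4.957 / 57.00² = 2.725×10^4 lb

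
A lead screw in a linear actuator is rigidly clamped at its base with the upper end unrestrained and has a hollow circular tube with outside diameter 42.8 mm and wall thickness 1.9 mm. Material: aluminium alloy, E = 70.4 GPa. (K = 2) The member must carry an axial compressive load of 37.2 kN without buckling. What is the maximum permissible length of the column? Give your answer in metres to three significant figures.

Inner diameter d_i = 42.8 − 2×1.9 = 39.00 mm
I = π(d_o⁴ − d_i⁴)/64 = π(42.8⁴ − 39.00⁴)/64 = 5.116×10^4 mm⁴
I = 5.116×10^-8 m⁴
At the buckling limit P_cr = P = 3.720×10^4 N
From P_cr = π²EI/(K·L)²:  L = (1/K)·√(π²EI/P_cr) = (1/2)·√(π²×7.04×10^10×5.116×10^-8/3.720×10^4)
L = 0.489 m

L_max ≈ 0.489 m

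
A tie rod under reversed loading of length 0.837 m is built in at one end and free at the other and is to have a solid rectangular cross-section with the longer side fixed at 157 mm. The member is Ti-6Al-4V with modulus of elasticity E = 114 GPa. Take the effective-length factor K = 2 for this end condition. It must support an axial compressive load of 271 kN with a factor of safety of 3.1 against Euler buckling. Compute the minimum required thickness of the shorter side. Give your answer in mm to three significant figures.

Required P_cr = n·P = 3.1 × 271 = 840.1 kN
L_e = K·L = 2 × 0.837 = 1.674 m
Required I = P_cr·L_e²/(π²E) = 8.401×10^5 × 1.674² / (π² × 1.14×10^11) = 2.092×10^-6 m⁴
I_req = 2.092×10^6 mm⁴
Rectangle, weak axis: I_min = h·b³/12 with h = 157 mm fixed  ⇒  b = (12I/h)^(1/3) = 54.3 mm

b ≈ 54.3 mm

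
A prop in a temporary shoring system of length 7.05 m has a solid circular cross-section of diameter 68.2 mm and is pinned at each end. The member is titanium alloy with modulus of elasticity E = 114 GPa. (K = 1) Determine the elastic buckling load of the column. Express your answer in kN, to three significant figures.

P_cr ≈ 24.0 kN

I = πd⁴/64 = π×68.2⁴/64 = 1.062×10^6 mm⁴
I = 1.062×10^6 mm⁴ = 1.062×10^-6 m⁴
Effective length L_e = K·L = 1 × 7.05 = 7.050 m
P_cr = π²EI / L_e² = π² × 114×10⁹ × 1.062×10^-6 / 7.050² = 2.404×10^4 N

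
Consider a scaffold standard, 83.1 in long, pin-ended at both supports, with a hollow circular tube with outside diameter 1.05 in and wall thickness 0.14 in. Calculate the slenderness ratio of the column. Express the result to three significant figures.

λ ≈ 255

Inner diameter d_i = 1.05 − 2×0.14 = 0.7700 in
I = π(d_o⁴ − d_i⁴)/64 = π(1.05⁴ − 0.7700⁴)/64 = 4.241×10^-2 in⁴
A = 0.4002 in²;  r_min = √(I/A) = √(4.241×10^-2/0.4002) = 0.3255 in
L_e = K·L = 1 × 83.1 = 83.10 in
λ = L_e / r_min = 83.100 / 0.3255 = 255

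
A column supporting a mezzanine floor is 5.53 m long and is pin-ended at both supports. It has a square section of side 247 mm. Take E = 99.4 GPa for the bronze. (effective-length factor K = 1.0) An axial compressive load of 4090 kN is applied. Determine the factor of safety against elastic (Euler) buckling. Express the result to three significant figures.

n ≈ 2.43

I = a⁴/12 = 247⁴/12 = 3.102×10^8 mm⁴
I = 3.102×10^8 mm⁴ = 3.102×10^-4 m⁴
Effective length L_e = K·L = 1 × 5.53 = 5.530 m
P_cr = π²EI / L_e² = π² × 99.4×10⁹ × 3.102×10^-4 / 5.530² = 9.950×10^6 N
Factor of safety n = P_cr / P = 9950.4 / 4090 = 2.43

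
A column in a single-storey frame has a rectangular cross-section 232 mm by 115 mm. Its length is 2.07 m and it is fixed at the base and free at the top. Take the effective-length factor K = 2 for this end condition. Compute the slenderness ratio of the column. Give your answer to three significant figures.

λ ≈ 125

For a rectangle r_min = b/√12 = 115/√12 = 33.20 mm
L_e = K·L = 2 × 2.07 m = 4.140 m = 4140.0 mm
λ = L_e / r_min = 4140.0 / 33.20 = 125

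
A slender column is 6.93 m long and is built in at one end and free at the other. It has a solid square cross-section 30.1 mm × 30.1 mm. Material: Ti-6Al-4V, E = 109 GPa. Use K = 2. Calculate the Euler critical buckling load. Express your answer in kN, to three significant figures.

P_cr ≈ 0.383 kN

I = a⁴/12 = 30.1⁴/12 = 6.840×10^4 mm⁴
I = 6.840×10^4 mm⁴ = 6.840×10^-8 m⁴
Effective length L_e = K·L = 2 × 6.93 = 13.86 m
P_cr = π²EI / L_e² = π² × 109×10⁹ × 6.840×10^-8 / 13.86² = 383.1 N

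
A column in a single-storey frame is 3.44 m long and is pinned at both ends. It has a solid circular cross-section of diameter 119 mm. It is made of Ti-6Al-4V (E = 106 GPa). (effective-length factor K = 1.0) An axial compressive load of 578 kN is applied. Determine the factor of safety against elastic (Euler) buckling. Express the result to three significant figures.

I = πd⁴/64 = π×119⁴/64 = 9.844×10^6 mm⁴
I = 9.844×10^6 mm⁴ = 9.844×10^-6 m⁴
Effective length L_e = K·L = 1 × 3.44 = 3.440 m
P_cr = π²EI / L_e² = π² × 106×10⁹ × 9.844×10^-6 / 3.440² = 8.703×10^5 N
Factor of safety n = P_cr / P = 870.25 / 578 = 1.51

n ≈ 1.51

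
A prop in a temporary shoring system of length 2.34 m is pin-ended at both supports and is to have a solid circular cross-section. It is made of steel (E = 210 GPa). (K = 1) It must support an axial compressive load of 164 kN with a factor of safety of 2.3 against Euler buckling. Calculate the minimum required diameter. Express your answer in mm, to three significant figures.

Required P_cr = n·P = 2.3 × 164 = 377.2 kN
L_e = K·L = 1 × 2.34 = 2.340 m
Required I = P_cr·L_e²/(π²E) = 3.772×10^5 × 2.340² / (π² × 2.10×10^11) = 9.965×10^-7 m⁴
I_req = 9.965×10^5 mm⁴
Solid circle: I = πd⁴/64  ⇒  d = (64I/π)^(1/4) = (64×9.965×10^5/π)^(1/4) = 67.1 mm

d ≈ 67.1 mm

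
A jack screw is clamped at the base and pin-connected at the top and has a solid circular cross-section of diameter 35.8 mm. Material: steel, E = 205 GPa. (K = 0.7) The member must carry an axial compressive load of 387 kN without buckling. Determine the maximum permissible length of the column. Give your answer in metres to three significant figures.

L_max ≈ 0.928 m

I = πd⁴/64 = π×35.8⁴/64 = 8.063×10^4 mm⁴
I = 8.063×10^-8 m⁴
At the buckling limit P_cr = P = 3.870×10^5 N
From P_cr = π²EI/(K·L)²:  L = (1/K)·√(π²EI/P_cr) = (1/0.7)·√(π²×2.05×10^11×8.063×10^-8/3.870×10^5)
L = 0.928 m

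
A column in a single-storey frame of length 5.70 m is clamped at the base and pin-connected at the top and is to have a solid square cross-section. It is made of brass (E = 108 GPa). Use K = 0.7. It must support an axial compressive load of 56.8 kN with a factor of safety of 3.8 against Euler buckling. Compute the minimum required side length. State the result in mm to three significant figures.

Required P_cr = n·P = 3.8 × 56.8 = 215.8 kN
L_e = K·L = 0.7 × 5.70 = 3.990 m
Required I = P_cr·L_e²/(π²E) = 2.158×10^5 × 3.990² / (π² × 1.08×10^11) = 3.224×10^-6 m⁴
I_req = 3.224×10^6 mm⁴
Solid square: I = a⁴/12  ⇒  a = (12I)^(1/4) = (12×3.224×10^6)^(1/4) = 78.9 mm

a ≈ 78.9 mm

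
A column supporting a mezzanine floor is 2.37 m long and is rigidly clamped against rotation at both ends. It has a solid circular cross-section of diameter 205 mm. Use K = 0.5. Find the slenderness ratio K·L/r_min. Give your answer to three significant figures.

I = πd⁴/64 = π×205⁴/64 = 8.669×10^7 mm⁴
A = 3.301×10^4 mm²;  r_min = √(I/A) = √(8.669×10^7/3.301×10^4) = 51.25 mm
L_e = K·L = 0.5 × 2.37 m = 1.185 m = 1185.0 mm
λ = L_e / r_min = 1185.0 / 51.25 = 23.1

λ ≈ 23.1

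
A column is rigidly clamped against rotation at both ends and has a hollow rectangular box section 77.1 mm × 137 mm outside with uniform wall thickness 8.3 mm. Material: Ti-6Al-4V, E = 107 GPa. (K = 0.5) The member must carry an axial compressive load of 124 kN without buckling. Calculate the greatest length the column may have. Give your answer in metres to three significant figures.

L_max ≈ 10.1 m

Inner dimensions: h_i = 137 − 2×8.3 = 120.4 mm, b_i = 77.1 − 2×8.3 = 60.50 mm
Weak-axis I_min = (h_o·b_o³ − h_i·b_i³)/12 with b_o = 77.1, b_i = 60.50 mm (shorter outer/inner sides).
I_min = (137×77.1³ − 120.4×60.50³)/12 = 3.011×10^6 mm⁴
I = 3.011×10^-6 m⁴
At the buckling limit P_cr = P = 1.240×10^5 N
From P_cr = π²EI/(K·L)²:  L = (1/K)·√(π²EI/P_cr) = (1/0.5)·√(π²×1.07×10^11×3.011×10^-6/1.240×10^5)
L = 10.1 m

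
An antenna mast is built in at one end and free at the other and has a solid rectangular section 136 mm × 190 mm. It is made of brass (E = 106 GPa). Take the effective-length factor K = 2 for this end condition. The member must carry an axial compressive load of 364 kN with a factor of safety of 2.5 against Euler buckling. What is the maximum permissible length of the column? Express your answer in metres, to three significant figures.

L_max ≈ 3.38 m

Buckling occurs about the weak axis: I_min = h·b³/12 with b = 136 mm (the shorter side).
I_min = 190×136³/12 = 3.983×10^7 mm⁴
I = 3.983×10^-5 m⁴
Required critical load P_cr = n·P = 2.5 × 364 = 910.0 kN = 9.100×10^5 N
From P_cr = π²EI/(K·L)²:  L = (1/K)·√(π²EI/P_cr) = (1/2)·√(π²×1.06×10^11×3.983×10^-5/9.100×10^5)
L = 3.38 m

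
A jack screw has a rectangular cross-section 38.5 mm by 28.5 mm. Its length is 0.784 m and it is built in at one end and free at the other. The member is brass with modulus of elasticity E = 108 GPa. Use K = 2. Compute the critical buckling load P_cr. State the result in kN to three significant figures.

P_cr ≈ 32.2 kN

Buckling occurs about the weak axis: I_min = h·b³/12 with b = 28.5 mm (the shorter side).
I_min = 38.5×28.5³/12 = 7.427×10^4 mm⁴
I = 7.427×10^4 mm⁴ = 7.427×10^-8 m⁴
Effective length L_e = K·L = 2 × 0.784 = 1.568 m
P_cr = π²EI / L_e² = π² × 108×10⁹ × 7.427×10^-8 / 1.568² = 3.220×10^4 N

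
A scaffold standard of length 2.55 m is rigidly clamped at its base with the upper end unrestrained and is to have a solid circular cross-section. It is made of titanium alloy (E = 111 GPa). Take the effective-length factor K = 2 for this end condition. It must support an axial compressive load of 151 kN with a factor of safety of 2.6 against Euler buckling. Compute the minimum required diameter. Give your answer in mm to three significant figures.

d ≈ 117 mm

Required P_cr = n·P = 2.6 × 151 = 392.6 kN
L_e = K·L = 2 × 2.55 = 5.100 m
Required I = P_cr·L_e²/(π²E) = 3.926×10^5 × 5.100² / (π² × 1.11×10^11) = 9.321×10^-6 m⁴
I_req = 9.321×10^6 mm⁴
Solid circle: I = πd⁴/64  ⇒  d = (64I/π)^(1/4) = (64×9.321×10^6/π)^(1/4) = 117 mm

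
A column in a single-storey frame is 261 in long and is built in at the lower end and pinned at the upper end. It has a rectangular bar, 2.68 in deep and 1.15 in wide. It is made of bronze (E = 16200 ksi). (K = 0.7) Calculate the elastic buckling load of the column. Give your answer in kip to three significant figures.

P_cr ≈ 1.63 kip

Buckling occurs about the weak axis: I_min = h·b³/12 with b = 1.15 in (the shorter side).
I_min = 2.68×1.15³/12 = 0.3397 in⁴
Effective length L_e = K·L = 0.7 × 261 = 182.7 in
P_cr = π²EI / L_e² = π² × 16200×10³ × 0.3397 / 182.7² = 1.627×10^3 lb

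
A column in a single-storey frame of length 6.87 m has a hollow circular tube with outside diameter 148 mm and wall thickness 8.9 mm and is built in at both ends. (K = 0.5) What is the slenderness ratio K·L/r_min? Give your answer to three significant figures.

Inner diameter d_i = 148 − 2×8.9 = 130.2 mm
I = π(d_o⁴ − d_i⁴)/64 = π(148⁴ − 130.2⁴)/64 = 9.445×10^6 mm⁴
A = 3.889×10^3 mm²;  r_min = √(I/A) = √(9.445×10^6/3.889×10^3) = 49.28 mm
L_e = K·L = 0.5 × 6.87 m = 3.435 m = 3435.0 mm
λ = L_e / r_min = 3435.0 / 49.28 = 69.7

λ ≈ 69.7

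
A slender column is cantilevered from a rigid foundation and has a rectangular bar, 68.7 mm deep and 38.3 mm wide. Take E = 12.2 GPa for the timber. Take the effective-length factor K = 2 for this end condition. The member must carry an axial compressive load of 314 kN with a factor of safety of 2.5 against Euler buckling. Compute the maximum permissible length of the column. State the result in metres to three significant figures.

L_max ≈ 0.111 m

Buckling occurs about the weak axis: I_min = h·b³/12 with b = 38.3 mm (the shorter side).
I_min = 68.7×38.3³/12 = 3.216×10^5 mm⁴
I = 3.216×10^-7 m⁴
Required critical load P_cr = n·P = 2.5 × 314 = 785.0 kN = 7.850×10^5 N
From P_cr = π²EI/(K·L)²:  L = (1/K)·√(π²EI/P_cr) = (1/2)·√(π²×1.22×10^10×3.216×10^-7/7.850×10^5)
L = 0.111 m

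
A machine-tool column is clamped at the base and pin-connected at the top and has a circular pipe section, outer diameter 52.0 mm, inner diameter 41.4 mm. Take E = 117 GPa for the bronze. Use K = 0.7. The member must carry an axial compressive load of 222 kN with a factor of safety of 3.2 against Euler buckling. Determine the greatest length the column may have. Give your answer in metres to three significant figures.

d_o = 52.0 mm, d_i = 41.4 mm
I = π(d_o⁴ − d_i⁴)/64 = π(52.0⁴ − 41.40⁴)/64 = 2.147×10^5 mm⁴
I = 2.147×10^-7 m⁴
Required critical load P_cr = n·P = 3.2 × 222 = 710.4 kN = 7.104×10^5 N
From P_cr = π²EI/(K·L)²:  L = (1/K)·√(π²EI/P_cr) = (1/0.7)·√(π²×1.17×10^11×2.147×10^-7/7.104×10^5)
L = 0.844 m

L_max ≈ 0.844 m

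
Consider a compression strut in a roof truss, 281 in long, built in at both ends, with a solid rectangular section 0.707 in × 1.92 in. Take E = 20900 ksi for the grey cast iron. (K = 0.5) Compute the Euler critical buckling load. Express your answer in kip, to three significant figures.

P_cr ≈ 0.591 kip

Buckling occurs about the weak axis: I_min = h·b³/12 with b = 0.707 in (the shorter side).
I_min = 1.92×0.707³/12 = 5.654×10^-2 in⁴
Effective length L_e = K·L = 0.5 × 281 = 140.5 in
P_cr = π²EI / L_e² = π² × 20900×10³ × 5.654×10^-2 / 140.5² = 590.8 lb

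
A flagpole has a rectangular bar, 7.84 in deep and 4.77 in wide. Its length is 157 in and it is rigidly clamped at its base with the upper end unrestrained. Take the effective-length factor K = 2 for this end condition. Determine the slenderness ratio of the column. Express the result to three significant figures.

For a rectangle r_min = b/√12 = 4.77/√12 = 1.377 in
L_e = K·L = 2 × 157 = 314.0 in
λ = L_e / r_min = 314.00 / 1.377 = 228

λ ≈ 228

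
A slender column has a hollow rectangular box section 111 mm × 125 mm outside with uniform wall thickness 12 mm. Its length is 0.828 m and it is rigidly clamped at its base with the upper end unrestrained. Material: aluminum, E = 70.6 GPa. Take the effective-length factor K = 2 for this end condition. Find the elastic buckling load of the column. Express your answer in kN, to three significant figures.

P_cr ≈ 2210 kN

Inner dimensions: h_i = 125 − 2×12 = 101.0 mm, b_i = 111 − 2×12 = 87.00 mm
Weak-axis I_min = (h_o·b_o³ − h_i·b_i³)/12 with b_o = 111, b_i = 87.00 mm (shorter outer/inner sides).
I_min = (125×111³ − 101.0×87.00³)/12 = 8.704×10^6 mm⁴
I = 8.704×10^6 mm⁴ = 8.704×10^-6 m⁴
Effective length L_e = K·L = 2 × 0.828 = 1.656 m
P_cr = π²EI / L_e² = π² × 70.6×10⁹ × 8.704×10^-6 / 1.656² = 2.212×10^6 N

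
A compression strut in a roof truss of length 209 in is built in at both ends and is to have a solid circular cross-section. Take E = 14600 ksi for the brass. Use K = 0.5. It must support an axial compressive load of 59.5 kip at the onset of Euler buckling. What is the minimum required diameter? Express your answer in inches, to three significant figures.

d ≈ 3.10 in

L_e = K·L = 0.5 × 209 = 104.5 in
Required I = P_cr·L_e²/(π²E) = 5.950×10^4 × 104.5² / (π² × 1.46×10^7) = 4.509 in⁴
Solid circle: I = πd⁴/64  ⇒  d = (64I/π)^(1/4) = (64×4.509/π)^(1/4) = 3.10 in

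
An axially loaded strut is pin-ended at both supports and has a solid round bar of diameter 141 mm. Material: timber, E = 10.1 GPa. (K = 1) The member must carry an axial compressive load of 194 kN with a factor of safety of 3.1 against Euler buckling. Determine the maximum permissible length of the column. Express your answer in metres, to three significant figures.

I = πd⁴/64 = π×141⁴/64 = 1.940×10^7 mm⁴
I = 1.940×10^-5 m⁴
Required critical load P_cr = n·P = 3.1 × 194 = 601.4 kN = 6.014×10^5 N
From P_cr = π²EI/(K·L)²:  L = (1/K)·√(π²EI/P_cr) = (1/1)·√(π²×1.01×10^10×1.940×10^-5/6.014×10^5)
L = 1.79 m

L_max ≈ 1.79 m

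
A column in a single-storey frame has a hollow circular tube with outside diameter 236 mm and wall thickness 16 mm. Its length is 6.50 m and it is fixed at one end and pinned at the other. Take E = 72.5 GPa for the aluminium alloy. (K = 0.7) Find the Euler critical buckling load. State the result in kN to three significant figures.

P_cr ≈ 2320 kN

Inner diameter d_i = 236 − 2×16 = 204.0 mm
I = π(d_o⁴ − d_i⁴)/64 = π(236⁴ − 204.0⁴)/64 = 6.726×10^7 mm⁴
I = 6.726×10^7 mm⁴ = 6.726×10^-5 m⁴
Effective length L_e = K·L = 0.7 × 6.50 = 4.550 m
P_cr = π²EI / L_e² = π² × 72.5×10⁹ × 6.726×10^-5 / 4.550² = 2.325×10^6 N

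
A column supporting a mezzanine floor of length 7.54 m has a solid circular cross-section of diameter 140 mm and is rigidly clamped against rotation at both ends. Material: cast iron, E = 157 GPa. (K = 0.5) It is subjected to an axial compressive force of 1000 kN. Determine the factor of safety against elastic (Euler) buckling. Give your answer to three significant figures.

I = πd⁴/64 = π×140⁴/64 = 1.886×10^7 mm⁴
I = 1.886×10^7 mm⁴ = 1.886×10^-5 m⁴
Effective length L_e = K·L = 0.5 × 7.54 = 3.770 m
P_cr = π²EI / L_e² = π² × 157×10⁹ × 1.886×10^-5 / 3.770² = 2.056×10^6 N
Factor of safety n = P_cr / P = 2055.9 / 1000 = 2.06

n ≈ 2.06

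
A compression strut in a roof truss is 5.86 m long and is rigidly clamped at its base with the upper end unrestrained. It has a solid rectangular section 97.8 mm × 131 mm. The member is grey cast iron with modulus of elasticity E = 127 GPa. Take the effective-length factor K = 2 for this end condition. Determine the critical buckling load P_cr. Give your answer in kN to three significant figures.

Buckling occurs about the weak axis: I_min = h·b³/12 with b = 97.8 mm (the shorter side).
I_min = 131×97.8³/12 = 1.021×10^7 mm⁴
I = 1.021×10^7 mm⁴ = 1.021×10^-5 m⁴
Effective length L_e = K·L = 2 × 5.86 = 11.72 m
P_cr = π²EI / L_e² = π² × 127×10⁹ × 1.021×10^-5 / 11.72² = 9.319×10^4 N

P_cr ≈ 93.2 kN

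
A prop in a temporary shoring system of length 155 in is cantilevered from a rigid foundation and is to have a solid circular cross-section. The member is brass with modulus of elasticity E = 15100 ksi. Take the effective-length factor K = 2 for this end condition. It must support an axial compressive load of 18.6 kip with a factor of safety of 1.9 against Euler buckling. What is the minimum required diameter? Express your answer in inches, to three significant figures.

Required P_cr = n·P = 1.9 × 18.6 = 35.34 kip
L_e = K·L = 2 × 155 = 310.0 in
Required I = P_cr·L_e²/(π²E) = 3.534×10^4 × 310.0² / (π² × 1.51×10^7) = 22.79 in⁴
Solid circle: I = πd⁴/64  ⇒  d = (64I/π)^(1/4) = (64×22.79/π)^(1/4) = 4.64 in

d ≈ 4.64 in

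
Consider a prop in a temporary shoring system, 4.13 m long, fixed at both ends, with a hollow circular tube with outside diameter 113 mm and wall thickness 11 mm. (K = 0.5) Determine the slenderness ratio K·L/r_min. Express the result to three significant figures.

Inner diameter d_i = 113 − 2×11 = 91.00 mm
I = π(d_o⁴ − d_i⁴)/64 = π(113⁴ − 91.00⁴)/64 = 4.637×10^6 mm⁴
A = 3.525×10^3 mm²;  r_min = √(I/A) = √(4.637×10^6/3.525×10^3) = 36.27 mm
L_e = K·L = 0.5 × 4.13 m = 2.065 m = 2065.0 mm
λ = L_e / r_min = 2065.0 / 36.27 = 56.9

λ ≈ 56.9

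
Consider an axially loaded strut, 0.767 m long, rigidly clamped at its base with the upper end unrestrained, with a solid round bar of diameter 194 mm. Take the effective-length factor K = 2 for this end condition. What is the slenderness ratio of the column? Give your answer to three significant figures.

I = πd⁴/64 = π×194⁴/64 = 6.953×10^7 mm⁴
A = 2.956×10^4 mm²;  r_min = √(I/A) = √(6.953×10^7/2.956×10^4) = 48.50 mm
L_e = K·L = 2 × 0.767 m = 1.534 m = 1534.0 mm
λ = L_e / r_min = 1534.0 / 48.50 = 31.6

λ ≈ 31.6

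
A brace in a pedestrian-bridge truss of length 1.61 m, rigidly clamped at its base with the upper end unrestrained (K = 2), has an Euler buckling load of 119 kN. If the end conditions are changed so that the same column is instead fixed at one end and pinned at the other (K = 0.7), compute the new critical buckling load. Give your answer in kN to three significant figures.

P_cr ∝ 1/K², so P_cr,new = P_cr,old × (K_old/K_new)² = 119 × (2/0.7)²
= 119 × 8.163 = 971 kN

P_cr ≈ 971 kN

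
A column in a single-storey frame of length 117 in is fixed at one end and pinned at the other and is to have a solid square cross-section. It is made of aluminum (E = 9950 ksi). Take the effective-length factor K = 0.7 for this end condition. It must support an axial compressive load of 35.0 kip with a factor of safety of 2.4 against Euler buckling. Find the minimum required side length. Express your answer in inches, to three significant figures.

Required P_cr = n·P = 2.4 × 35.0 = 84.00 kip
L_e = K·L = 0.7 × 117 = 81.90 in
Required I = P_cr·L_e²/(π²E) = 8.400×10^4 × 81.90² / (π² × 9.95×10^6) = 5.738 in⁴
Solid square: I = a⁴/12  ⇒  a = (12I)^(1/4) = (12×5.738)^(1/4) = 2.88 in

a ≈ 2.88 in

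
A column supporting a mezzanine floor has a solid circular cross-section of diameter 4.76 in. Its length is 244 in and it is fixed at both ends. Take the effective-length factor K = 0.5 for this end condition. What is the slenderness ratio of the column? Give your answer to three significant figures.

λ ≈ 103

For a solid circle r = d/4 = 4.76/4 = 1.190 in
L_e = K·L = 0.5 × 244 = 122.0 in
λ = L_e / r_min = 122.00 / 1.190 = 103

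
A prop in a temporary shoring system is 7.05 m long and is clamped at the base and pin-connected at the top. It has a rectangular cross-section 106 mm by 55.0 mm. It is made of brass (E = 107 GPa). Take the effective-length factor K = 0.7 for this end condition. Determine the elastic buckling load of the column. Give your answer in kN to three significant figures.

P_cr ≈ 63.7 kN

Buckling occurs about the weak axis: I_min = h·b³/12 with b = 55.0 mm (the shorter side).
I_min = 106×55.0³/12 = 1.470×10^6 mm⁴
I = 1.470×10^6 mm⁴ = 1.470×10^-6 m⁴
Effective length L_e = K·L = 0.7 × 7.05 = 4.935 m
P_cr = π²EI / L_e² = π² × 107×10⁹ × 1.470×10^-6 / 4.935² = 6.373×10^4 N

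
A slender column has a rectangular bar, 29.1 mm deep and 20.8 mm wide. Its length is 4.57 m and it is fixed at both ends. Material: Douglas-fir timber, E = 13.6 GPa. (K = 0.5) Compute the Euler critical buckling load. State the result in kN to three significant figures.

P_cr ≈ 0.561 kN

Buckling occurs about the weak axis: I_min = h·b³/12 with b = 20.8 mm (the shorter side).
I_min = 29.1×20.8³/12 = 2.182×10^4 mm⁴
I = 2.182×10^4 mm⁴ = 2.182×10^-8 m⁴
Effective length L_e = K·L = 0.5 × 4.57 = 2.285 m
P_cr = π²EI / L_e² = π² × 13.6×10⁹ × 2.182×10^-8 / 2.285² = 561.0 N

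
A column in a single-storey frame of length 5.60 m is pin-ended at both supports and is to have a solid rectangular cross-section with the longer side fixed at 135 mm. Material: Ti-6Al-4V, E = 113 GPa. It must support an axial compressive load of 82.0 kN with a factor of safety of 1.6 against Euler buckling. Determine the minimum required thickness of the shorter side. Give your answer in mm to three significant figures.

b ≈ 69.0 mm

Required P_cr = n·P = 1.6 × 82.0 = 131.2 kN
L_e = K·L = 1 × 5.60 = 5.600 m
Required I = P_cr·L_e²/(π²E) = 1.312×10^5 × 5.600² / (π² × 1.13×10^11) = 3.689×10^-6 m⁴
I_req = 3.689×10^6 mm⁴
Rectangle, weak axis: I_min = h·b³/12 with h = 135 mm fixed  ⇒  b = (12I/h)^(1/3) = 69.0 mm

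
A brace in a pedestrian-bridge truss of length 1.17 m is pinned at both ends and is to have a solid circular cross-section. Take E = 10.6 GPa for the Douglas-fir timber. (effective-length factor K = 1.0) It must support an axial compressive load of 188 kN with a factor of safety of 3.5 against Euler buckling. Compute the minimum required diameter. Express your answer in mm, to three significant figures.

Required P_cr = n·P = 3.5 × 188 = 658.0 kN
L_e = K·L = 1 × 1.17 = 1.170 m
Required I = P_cr·L_e²/(π²E) = 6.580×10^5 × 1.170² / (π² × 1.06×10^10) = 8.610×10^-6 m⁴
I_req = 8.610×10^6 mm⁴
Solid circle: I = πd⁴/64  ⇒  d = (64I/π)^(1/4) = (64×8.610×10^6/π)^(1/4) = 115 mm

d ≈ 115 mm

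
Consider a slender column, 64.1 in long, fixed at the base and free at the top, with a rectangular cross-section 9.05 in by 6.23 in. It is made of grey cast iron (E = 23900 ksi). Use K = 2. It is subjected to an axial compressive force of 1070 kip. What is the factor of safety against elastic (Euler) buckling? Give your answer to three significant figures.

Buckling occurs about the weak axis: I_min = h·b³/12 with b = 6.23 in (the shorter side).
I_min = 9.05×6.23³/12 = 182.4 in⁴
Effective length L_e = K·L = 2 × 64.1 = 128.2 in
P_cr = π²EI / L_e² = π² × 23900×10³ × 182.4 / 128.2² = 2.617×10^6 lb
Factor of safety n = P_cr / P = 2617.3 / 1070 = 2.45

n ≈ 2.45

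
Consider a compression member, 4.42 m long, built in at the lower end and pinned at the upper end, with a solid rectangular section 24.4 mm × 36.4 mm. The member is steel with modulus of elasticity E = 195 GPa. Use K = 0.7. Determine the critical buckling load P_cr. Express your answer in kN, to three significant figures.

P_cr ≈ 8.86 kN

Buckling occurs about the weak axis: I_min = h·b³/12 with b = 24.4 mm (the shorter side).
I_min = 36.4×24.4³/12 = 4.406×10^4 mm⁴
I = 4.406×10^4 mm⁴ = 4.406×10^-8 m⁴
Effective length L_e = K·L = 0.7 × 4.42 = 3.094 m
P_cr = π²EI / L_e² = π² × 195×10⁹ × 4.406×10^-8 / 3.094² = 8.859×10^3 N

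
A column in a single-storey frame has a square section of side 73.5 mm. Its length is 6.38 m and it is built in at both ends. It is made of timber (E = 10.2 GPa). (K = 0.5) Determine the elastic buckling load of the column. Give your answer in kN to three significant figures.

I = a⁴/12 = 73.5⁴/12 = 2.432×10^6 mm⁴
I = 2.432×10^6 mm⁴ = 2.432×10^-6 m⁴
Effective length L_e = K·L = 0.5 × 6.38 = 3.190 m
P_cr = π²EI / L_e² = π² × 10.2×10⁹ × 2.432×10^-6 / 3.190² = 2.406×10^4 N

P_cr ≈ 24.1 kN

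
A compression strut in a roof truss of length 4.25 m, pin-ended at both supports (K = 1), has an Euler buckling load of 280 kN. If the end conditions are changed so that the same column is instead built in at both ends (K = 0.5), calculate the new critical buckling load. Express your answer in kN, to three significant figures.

P_cr ≈ 1120 kN

P_cr ∝ 1/K², so P_cr,new = P_cr,old × (K_old/K_new)² = 280 × (1/0.5)²
= 280 × 4.000 = 1120 kN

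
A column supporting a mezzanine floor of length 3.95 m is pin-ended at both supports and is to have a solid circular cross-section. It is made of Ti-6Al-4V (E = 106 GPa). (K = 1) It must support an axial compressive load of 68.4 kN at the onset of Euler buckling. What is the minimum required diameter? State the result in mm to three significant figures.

d ≈ 67.5 mm

L_e = K·L = 1 × 3.95 = 3.950 m
Required I = P_cr·L_e²/(π²E) = 6.840×10^4 × 3.950² / (π² × 1.06×10^11) = 1.020×10^-6 m⁴
I_req = 1.020×10^6 mm⁴
Solid circle: I = πd⁴/64  ⇒  d = (64I/π)^(1/4) = (64×1.020×10^6/π)^(1/4) = 67.5 mm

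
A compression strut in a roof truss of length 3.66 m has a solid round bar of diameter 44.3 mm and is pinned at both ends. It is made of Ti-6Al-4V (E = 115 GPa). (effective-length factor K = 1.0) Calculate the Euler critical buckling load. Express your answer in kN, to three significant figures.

P_cr ≈ 16.0 kN

I = πd⁴/64 = π×44.3⁴/64 = 1.891×10^5 mm⁴
I = 1.891×10^5 mm⁴ = 1.891×10^-7 m⁴
Effective length L_e = K·L = 1 × 3.66 = 3.660 m
P_cr = π²EI / L_e² = π² × 115×10⁹ × 1.891×10^-7 / 3.660² = 1.602×10^4 N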